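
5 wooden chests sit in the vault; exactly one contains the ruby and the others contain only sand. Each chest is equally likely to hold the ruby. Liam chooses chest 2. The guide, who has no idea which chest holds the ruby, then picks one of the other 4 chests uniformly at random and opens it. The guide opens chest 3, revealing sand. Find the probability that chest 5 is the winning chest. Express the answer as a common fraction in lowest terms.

Because the guide chose which chest to open without knowing where the ruby is, the choice is independent of the prize location. Learning that chest 3 does not hold the ruby simply rules out that one location and leaves the remaining 4 chests still equally likely by symmetry.
So P(the ruby in chest 5) = 1/4.

1/4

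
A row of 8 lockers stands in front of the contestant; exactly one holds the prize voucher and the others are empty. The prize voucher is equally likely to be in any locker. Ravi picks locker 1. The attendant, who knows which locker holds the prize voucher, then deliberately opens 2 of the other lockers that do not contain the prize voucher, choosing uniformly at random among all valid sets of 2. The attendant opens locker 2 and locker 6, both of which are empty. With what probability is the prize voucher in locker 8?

Consider each possible location of the prize voucher in turn.
If it is in locker 1 (prior 1/8): the attendant has 21 equally likely choices, so probability 1/21; weight (1/8)·(1/21) = 1/168.
If it is in either of lockers 2 and 6 (prior 1/8 each): that locker was opened and seen not to hold the prize — ruled out; weight (1/8)·0 = 0 each.
If it is in any of lockers 3, 4, 5, 7, and 8 (prior 1/8 each): the attendant has 15 equally likely choices, so probability 1/15; weight (1/8)·(1/15) = 1/120 each.
The weights sum to 1/21.
So P(the prize voucher in locker 8 | the attendant opened locker 2 and locker 6) = (1/120) / (1/21) = 7/40.

7/40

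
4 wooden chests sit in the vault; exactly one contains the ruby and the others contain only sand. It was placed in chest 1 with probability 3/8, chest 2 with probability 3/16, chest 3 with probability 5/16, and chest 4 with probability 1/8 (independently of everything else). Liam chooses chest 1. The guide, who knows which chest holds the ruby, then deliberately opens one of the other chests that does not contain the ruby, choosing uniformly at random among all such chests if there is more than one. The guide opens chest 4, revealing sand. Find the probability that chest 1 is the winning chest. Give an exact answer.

1/3

Apply Bayes' rule, conditioning on where the ruby actually is.
If it is in chest 1 (prior 3/8): the guide has 3 equally likely choices, so probability 1/3; weight (3/8)·(1/3) = 1/8.
If it is in chest 2 (prior 3/16): the guide has 2 equally likely choices, so probability 1/2; weight (3/16)·(1/2) = 3/32.
If it is in chest 3 (prior 5/16): the guide has 2 equally likely choices, so probability 1/2; weight (5/16)·(1/2) = 5/32.
If it is in chest 4 (prior 1/8): the guide opened chest 4, so this case is ruled out; weight (1/8)·0 = 0.
The weights sum to 3/8.
So P(the ruby in chest 1 | the guide opened chest 4) = (1/8) / (3/8) = 1/3.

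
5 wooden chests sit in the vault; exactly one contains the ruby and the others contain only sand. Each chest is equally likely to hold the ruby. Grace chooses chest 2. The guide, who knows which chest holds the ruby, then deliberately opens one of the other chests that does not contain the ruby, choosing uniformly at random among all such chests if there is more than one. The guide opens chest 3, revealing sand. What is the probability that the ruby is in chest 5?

Apply Bayes' rule, conditioning on where the ruby actually is.
If it is in any of chests 1, 4, and 5 (prior 1/5 each): the guide has 3 equally likely choices, so probability 1/3; weight (1/5)·(1/3) = 1/15 each.
If it is in chest 2 (prior 1/5): the guide has 4 equally likely choices, so probability 1/4; weight (1/5)·(1/4) = 1/20.
If it is in chest 3 (prior 1/5): the guide opened chest 3, so this case is ruled out; weight (1/5)·0 = 0.
The weights sum to 1/4.
So P(the ruby in chest 5 | the guide opened chest 3) = (1/15) / (1/4) = 4/15.

4/15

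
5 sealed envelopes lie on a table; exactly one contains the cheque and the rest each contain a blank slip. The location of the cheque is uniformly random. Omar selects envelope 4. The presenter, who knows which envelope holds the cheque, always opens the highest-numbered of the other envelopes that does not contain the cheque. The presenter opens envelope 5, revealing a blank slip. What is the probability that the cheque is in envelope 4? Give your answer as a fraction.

Condition on the true location of the cheque.
If it is in any of envelopes 1, 2, 3, and 4 (prior 1/5 each): envelope 5 is the highest-numbered option available, probability 1; weight (1/5)·1 = 1/5 each.
If it is in envelope 5 (prior 1/5): the presenter opened envelope 5, so this case is ruled out; weight (1/5)·0 = 0.
The weights sum to 4/5.
So P(the cheque in envelope 4 | the presenter opened envelope 5) = (1/5) / (4/5) = 1/4.

1/4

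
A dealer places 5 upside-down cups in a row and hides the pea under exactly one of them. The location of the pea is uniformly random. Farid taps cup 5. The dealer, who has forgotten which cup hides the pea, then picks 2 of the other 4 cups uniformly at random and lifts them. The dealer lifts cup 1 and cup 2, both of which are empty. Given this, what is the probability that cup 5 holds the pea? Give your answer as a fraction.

Apply Bayes' rule, conditioning on where the pea actually is.
If it is under either of cups 1 and 2 (prior 1/5 each): that cup was opened and seen not to hold the prize — ruled out; weight (1/5)·0 = 0 each.
If it is under any of cups 3, 4, and 5 (prior 1/5 each): the dealer picks exactly this set with probability 1/6 regardless, and none is the prize; weight (1/5)·(1/6) = 1/30 each.
The weights sum to 1/10.
So P(the pea under cup 5 | the dealer opened cup 1 and cup 2) = (1/30) / (1/10) = 1/3.

1/3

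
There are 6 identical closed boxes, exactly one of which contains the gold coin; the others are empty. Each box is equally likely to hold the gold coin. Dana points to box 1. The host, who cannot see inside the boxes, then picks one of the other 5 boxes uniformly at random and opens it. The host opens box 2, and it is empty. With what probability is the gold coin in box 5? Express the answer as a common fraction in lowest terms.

1/5

Because the host chose which box to open without knowing where the gold coin is, the choice is independent of the prize location. Learning that box 2 does not hold the gold coin simply rules out that one location and leaves the remaining 5 boxes still equally likely by symmetry.
So P(the gold coin in box 5) = 1/5.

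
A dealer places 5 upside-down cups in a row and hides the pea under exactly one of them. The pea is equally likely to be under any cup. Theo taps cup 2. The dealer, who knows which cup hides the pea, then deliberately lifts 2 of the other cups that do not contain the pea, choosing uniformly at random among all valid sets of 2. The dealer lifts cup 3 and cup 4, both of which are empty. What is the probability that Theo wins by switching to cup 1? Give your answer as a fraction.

2/5

Consider each possible location of the pea in turn.
If it is under either of cups 1 and 5 (prior 1/5 each): the dealer has 3 equally likely choices, so probability 1/3; weight (1/5)·(1/3) = 1/15 each.
If it is under cup 2 (prior 1/5): the dealer has 6 equally likely choices, so probability 1/6; weight (1/5)·(1/6) = 1/30.
If it is under either of cups 3 and 4 (prior 1/5 each): that cup was opened and seen not to hold the prize — ruled out; weight (1/5)·0 = 0 each.
The weights sum to 1/6.
So P(the pea under cup 1 | the dealer opened cup 3 and cup 4) = (1/15) / (1/6) = 2/5.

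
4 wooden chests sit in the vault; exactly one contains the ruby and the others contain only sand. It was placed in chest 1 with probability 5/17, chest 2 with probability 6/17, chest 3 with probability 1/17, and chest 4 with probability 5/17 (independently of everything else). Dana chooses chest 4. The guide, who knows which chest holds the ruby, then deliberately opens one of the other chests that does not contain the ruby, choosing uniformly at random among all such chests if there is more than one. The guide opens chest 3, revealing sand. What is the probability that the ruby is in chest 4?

10/43

Consider each possible location of the ruby in turn.
If it is in chest 1 (prior 5/17): the guide has 2 equally likely choices, so probability 1/2; weight (5/17)·(1/2) = 5/34.
If it is in chest 2 (prior 6/17): the guide has 2 equally likely choices, so probability 1/2; weight (6/17)·(1/2) = 3/17.
If it is in chest 3 (prior 1/17): the guide opened chest 3, so this case is ruled out; weight (1/17)·0 = 0.
If it is in chest 4 (prior 5/17): the guide has 3 equally likely choices, so probability 1/3; weight (5/17)·(1/3) = 5/51.
The weights sum to 43/102.
So P(the ruby in chest 4 | the guide opened chest 3) = (5/51) / (43/102) = 10/43.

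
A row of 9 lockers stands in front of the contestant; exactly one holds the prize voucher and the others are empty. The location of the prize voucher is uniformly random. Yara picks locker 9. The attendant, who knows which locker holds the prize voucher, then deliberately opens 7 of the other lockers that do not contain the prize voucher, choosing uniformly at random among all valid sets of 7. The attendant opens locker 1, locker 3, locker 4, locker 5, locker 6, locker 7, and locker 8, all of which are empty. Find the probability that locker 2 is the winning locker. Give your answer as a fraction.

Condition on the true location of the prize voucher.
If it is in any of lockers 1, 3, 4, 5, 6, 7, and 8 (prior 1/9 each): that locker was opened and seen not to hold the prize — ruled out; weight (1/9)·0 = 0 each.
If it is in locker 2 (prior 1/9): the attendant has no choice, probability 1; weight (1/9)·1 = 1/9.
If it is in locker 9 (prior 1/9): the attendant has 8 equally likely choices, so probability 1/8; weight (1/9)·(1/8) = 1/72.
The weights sum to 1/8.
So P(the prize voucher in locker 2 | the attendant opened locker 1, locker 3, locker 4, locker 5, locker 6, locker 7, and locker 8) = (1/9) / (1/8) = 8/9.

8/9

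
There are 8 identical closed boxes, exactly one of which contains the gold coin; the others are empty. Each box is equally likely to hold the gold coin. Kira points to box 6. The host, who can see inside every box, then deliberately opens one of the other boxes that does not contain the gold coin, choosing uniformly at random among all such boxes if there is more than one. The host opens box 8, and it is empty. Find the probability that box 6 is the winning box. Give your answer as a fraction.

Condition on the true location of the gold coin.
If it is in any of boxes 1, 2, 3, 4, 5, and 7 (prior 1/8 each): the host has 6 equally likely choices, so probability 1/6; weight (1/8)·(1/6) = 1/48 each.
If it is in box 6 (prior 1/8): the host has 7 equally likely choices, so probability 1/7; weight (1/8)·(1/7) = 1/56.
If it is in box 8 (prior 1/8): the host opened box 8, so this case is ruled out; weight (1/8)·0 = 0.
The weights sum to 1/7.
So P(the gold coin in box 6 | the host opened box 8) = (1/56) / (1/7) = 1/8.

1/8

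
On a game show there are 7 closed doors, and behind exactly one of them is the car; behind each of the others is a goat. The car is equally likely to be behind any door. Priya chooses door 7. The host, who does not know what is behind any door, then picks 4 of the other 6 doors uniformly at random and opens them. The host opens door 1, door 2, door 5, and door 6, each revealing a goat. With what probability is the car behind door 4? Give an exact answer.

1/3

Condition on the true location of the car.
If it is behind any of doors 1, 2, 5, and 6 (prior 1/7 each): that door was opened and seen not to hold the prize — ruled out; weight (1/7)·0 = 0 each.
If it is behind any of doors 3, 4, and 7 (prior 1/7 each): the host picks exactly this set with probability 1/15 regardless, and none is the prize; weight (1/7)·(1/15) = 1/105 each.
The weights sum to 1/35.
So P(the car behind door 4 | the host opened door 1, door 2, door 5, and door 6) = (1/105) / (1/35) = 1/3.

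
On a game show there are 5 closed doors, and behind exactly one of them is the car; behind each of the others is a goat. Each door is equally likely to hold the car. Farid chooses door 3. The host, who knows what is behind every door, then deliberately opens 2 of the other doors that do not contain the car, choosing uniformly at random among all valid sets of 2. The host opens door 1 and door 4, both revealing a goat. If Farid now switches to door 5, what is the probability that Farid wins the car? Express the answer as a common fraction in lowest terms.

2/5

Apply Bayes' rule, conditioning on where the car actually is.
If it is behind either of doors 1 and 4 (prior 1/5 each): that door was opened and seen not to hold the prize — ruled out; weight (1/5)·0 = 0 each.
If it is behind either of doors 2 and 5 (prior 1/5 each): the host has 3 equally likely choices, so probability 1/3; weight (1/5)·(1/3) = 1/15 each.
If it is behind door 3 (prior 1/5): the host has 6 equally likely choices, so probability 1/6; weight (1/5)·(1/6) = 1/30.
The weights sum to 1/6.
So P(the car behind door 5 | the host opened door 1 and door 4) = (1/15) / (1/6) = 2/5.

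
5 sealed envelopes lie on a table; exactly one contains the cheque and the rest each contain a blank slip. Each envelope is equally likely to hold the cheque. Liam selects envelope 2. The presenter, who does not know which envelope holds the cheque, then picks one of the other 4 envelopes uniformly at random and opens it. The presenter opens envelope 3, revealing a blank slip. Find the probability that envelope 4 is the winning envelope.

Because the presenter chose which envelope to open without knowing where the cheque is, the choice is independent of the prize location. Learning that envelope 3 does not hold the cheque simply rules out that one location and leaves the remaining 4 envelopes still equally likely by symmetry.
So P(the cheque in envelope 4) = 1/4.

1/4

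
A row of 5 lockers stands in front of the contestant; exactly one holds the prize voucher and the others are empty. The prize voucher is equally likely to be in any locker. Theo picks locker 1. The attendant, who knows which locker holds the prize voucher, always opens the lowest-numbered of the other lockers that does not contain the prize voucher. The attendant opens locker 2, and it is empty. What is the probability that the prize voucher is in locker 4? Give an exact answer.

Apply Bayes' rule, conditioning on where the prize voucher actually is.
If it is in any of lockers 1, 3, 4, and 5 (prior 1/5 each): locker 2 is the lowest-numbered option available, probability 1; weight (1/5)·1 = 1/5 each.
If it is in locker 2 (prior 1/5): the attendant opened locker 2, so this case is ruled out; weight (1/5)·0 = 0.
The weights sum to 4/5.
So P(the prize voucher in locker 4 | the attendant opened locker 2) = (1/5) / (4/5) = 1/4.

1/4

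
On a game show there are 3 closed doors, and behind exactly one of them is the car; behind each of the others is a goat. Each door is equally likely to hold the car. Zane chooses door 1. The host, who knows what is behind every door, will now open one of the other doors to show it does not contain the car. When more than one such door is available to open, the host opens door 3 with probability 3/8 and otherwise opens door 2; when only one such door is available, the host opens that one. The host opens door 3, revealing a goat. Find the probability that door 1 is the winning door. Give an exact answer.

Consider each possible location of the car in turn.
If it is behind door 1 (prior 1/3): door 3 is available, opened with probability 3/8; weight (1/3)·(3/8) = 1/8.
If it is behind door 2 (prior 1/3): only door 3 is available, probability 1; weight (1/3)·1 = 1/3.
If it is behind door 3 (prior 1/3): the host opened door 3, so this case is ruled out; weight (1/3)·0 = 0.
The weights sum to 11/24.
So P(the car behind door 1 | the host opened door 3) = (1/8) / (11/24) = 3/11.

3/11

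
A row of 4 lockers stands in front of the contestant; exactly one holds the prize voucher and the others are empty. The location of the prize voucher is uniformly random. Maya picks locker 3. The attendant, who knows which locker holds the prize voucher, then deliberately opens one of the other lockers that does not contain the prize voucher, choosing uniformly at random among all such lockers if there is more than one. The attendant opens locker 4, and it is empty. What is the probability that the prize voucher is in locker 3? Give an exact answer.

Condition on the true location of the prize voucher.
If it is in either of lockers 1 and 2 (prior 1/4 each): the attendant has 2 equally likely choices, so probability 1/2; weight (1/4)·(1/2) = 1/8 each.
If it is in locker 3 (prior 1/4): the attendant has 3 equally likely choices, so probability 1/3; weight (1/4)·(1/3) = 1/12.
If it is in locker 4 (prior 1/4): the attendant opened locker 4, so this case is ruled out; weight (1/4)·0 = 0.
The weights sum to 1/3.
So P(the prize voucher in locker 3 | the attendant opened locker 4) = (1/12) / (1/3) = 1/4.

1/4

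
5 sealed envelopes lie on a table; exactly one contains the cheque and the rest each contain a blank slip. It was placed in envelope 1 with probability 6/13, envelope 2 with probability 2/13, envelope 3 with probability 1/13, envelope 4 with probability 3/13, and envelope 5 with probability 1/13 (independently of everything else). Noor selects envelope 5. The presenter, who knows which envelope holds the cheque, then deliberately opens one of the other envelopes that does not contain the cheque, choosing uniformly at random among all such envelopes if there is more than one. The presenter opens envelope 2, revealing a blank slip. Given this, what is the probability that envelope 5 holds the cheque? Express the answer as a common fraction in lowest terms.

Apply Bayes' rule, conditioning on where the cheque actually is.
If it is in envelope 1 (prior 6/13): the presenter has 3 equally likely choices, so probability 1/3; weight (6/13)·(1/3) = 2/13.
If it is in envelope 2 (prior 2/13): the presenter opened envelope 2, so this case is ruled out; weight (2/13)·0 = 0.
If it is in envelope 3 (prior 1/13): the presenter has 3 equally likely choices, so probability 1/3; weight (1/13)·(1/3) = 1/39.
If it is in envelope 4 (prior 3/13): the presenter has 3 equally likely choices, so probability 1/3; weight (3/13)·(1/3) = 1/13.
If it is in envelope 5 (prior 1/13): the presenter has 4 equally likely choices, so probability 1/4; weight (1/13)·(1/4) = 1/52.
The weights sum to 43/156.
So P(the cheque in envelope 5 | the presenter opened envelope 2) = (1/52) / (43/156) = 3/43.

3/43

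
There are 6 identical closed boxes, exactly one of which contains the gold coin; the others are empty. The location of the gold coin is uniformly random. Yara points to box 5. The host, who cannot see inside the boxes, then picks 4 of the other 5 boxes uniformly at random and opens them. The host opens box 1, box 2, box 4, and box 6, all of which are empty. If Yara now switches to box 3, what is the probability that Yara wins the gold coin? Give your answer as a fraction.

1/2

Condition on the true location of the gold coin.
If it is in any of boxes 1, 2, 4, and 6 (prior 1/6 each): that box was opened and seen not to hold the prize — ruled out; weight (1/6)·0 = 0 each.
If it is in either of boxes 3 and 5 (prior 1/6 each): the host picks exactly this set with probability 1/5 regardless, and none is the prize; weight (1/6)·(1/5) = 1/30 each.
The weights sum to 1/15.
So P(the gold coin in box 3 | the host opened box 1, box 2, box 4, and box 6) = (1/30) / (1/15) = 1/2.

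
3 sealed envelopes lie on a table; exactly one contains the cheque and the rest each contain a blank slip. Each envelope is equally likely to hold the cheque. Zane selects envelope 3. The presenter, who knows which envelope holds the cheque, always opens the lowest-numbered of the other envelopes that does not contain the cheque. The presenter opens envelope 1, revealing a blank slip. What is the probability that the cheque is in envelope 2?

1/2

Apply Bayes' rule, conditioning on where the cheque actually is.
If it is in envelope 1 (prior 1/3): the presenter opened envelope 1, so this case is ruled out; weight (1/3)·0 = 0.
If it is in either of envelopes 2 and 3 (prior 1/3 each): envelope 1 is the lowest-numbered option available, probability 1; weight (1/3)·1 = 1/3 each.
The weights sum to 2/3.
So P(the cheque in envelope 2 | the presenter opened envelope 1) = (1/3) / (2/3) = 1/2.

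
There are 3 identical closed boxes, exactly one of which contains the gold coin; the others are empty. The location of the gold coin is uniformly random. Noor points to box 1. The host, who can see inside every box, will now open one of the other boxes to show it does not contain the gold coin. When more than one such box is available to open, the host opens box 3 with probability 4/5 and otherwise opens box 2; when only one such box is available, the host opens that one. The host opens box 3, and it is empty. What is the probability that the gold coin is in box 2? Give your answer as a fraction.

Apply Bayes' rule, conditioning on where the gold coin actually is.
If it is in box 1 (prior 1/3): box 3 is available, opened with probability 4/5; weight (1/3)·(4/5) = 4/15.
If it is in box 2 (prior 1/3): only box 3 is available, probability 1; weight (1/3)·1 = 1/3.
If it is in box 3 (prior 1/3): the host opened box 3, so this case is ruled out; weight (1/3)·0 = 0.
The weights sum to 3/5.
So P(the gold coin in box 2 | the host opened box 3) = (1/3) / (3/5) = 5/9.

5/9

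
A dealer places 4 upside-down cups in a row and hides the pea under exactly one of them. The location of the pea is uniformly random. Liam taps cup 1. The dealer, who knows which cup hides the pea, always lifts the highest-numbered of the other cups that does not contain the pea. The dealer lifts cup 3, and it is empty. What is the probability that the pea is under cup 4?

1

Apply Bayes' rule, conditioning on where the pea actually is.
If it is under either of cups 1 and 2 (prior 1/4 each): the dealer would have opened cup 4 instead, probability 0; weight (1/4)·0 = 0 each.
If it is under cup 3 (prior 1/4): the dealer opened cup 3, so this case is ruled out; weight (1/4)·0 = 0.
If it is under cup 4 (prior 1/4): cup 3 is the highest-numbered option available, probability 1; weight (1/4)·1 = 1/4.
The weights sum to 1/4.
So P(the pea under cup 4 | the dealer opened cup 3) = (1/4) / (1/4) = 1.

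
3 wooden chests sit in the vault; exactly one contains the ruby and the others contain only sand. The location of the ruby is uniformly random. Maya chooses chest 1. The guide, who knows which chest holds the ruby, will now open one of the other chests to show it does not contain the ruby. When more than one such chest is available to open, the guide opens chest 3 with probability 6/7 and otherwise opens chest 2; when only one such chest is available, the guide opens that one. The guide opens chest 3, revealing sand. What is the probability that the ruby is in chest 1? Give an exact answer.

Apply Bayes' rule, conditioning on where the ruby actually is.
If it is in chest 1 (prior 1/3): chest 3 is available, opened with probability 6/7; weight (1/3)·(6/7) = 2/7.
If it is in chest 2 (prior 1/3): only chest 3 is available, probability 1; weight (1/3)·1 = 1/3.
If it is in chest 3 (prior 1/3): the guide opened chest 3, so this case is ruled out; weight (1/3)·0 = 0.
The weights sum to 13/21.
So P(the ruby in chest 1 | the guide opened chest 3) = (2/7) / (13/21) = 6/13.

6/13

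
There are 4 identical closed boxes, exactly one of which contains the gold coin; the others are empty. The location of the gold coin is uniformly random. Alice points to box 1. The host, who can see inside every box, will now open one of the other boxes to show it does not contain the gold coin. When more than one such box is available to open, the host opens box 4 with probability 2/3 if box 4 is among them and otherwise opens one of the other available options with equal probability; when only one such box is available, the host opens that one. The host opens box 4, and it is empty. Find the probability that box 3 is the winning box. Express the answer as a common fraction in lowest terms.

1/3

Apply Bayes' rule, conditioning on where the gold coin actually is.
If it is in any of boxes 1, 2, and 3 (prior 1/4 each): box 4 is available, opened with probability 2/3; weight (1/4)·(2/3) = 1/6 each.
If it is in box 4 (prior 1/4): the host opened box 4, so this case is ruled out; weight (1/4)·0 = 0.
The weights sum to 1/2.
So P(the gold coin in box 3 | the host opened box 4) = (1/6) / (1/2) = 1/3.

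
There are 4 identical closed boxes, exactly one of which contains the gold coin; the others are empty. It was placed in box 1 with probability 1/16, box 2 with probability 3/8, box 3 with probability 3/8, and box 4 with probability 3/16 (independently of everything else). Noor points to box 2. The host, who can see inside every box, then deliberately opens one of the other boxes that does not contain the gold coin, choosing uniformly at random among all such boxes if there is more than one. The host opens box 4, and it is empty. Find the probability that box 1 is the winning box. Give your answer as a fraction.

1/11

Condition on the true location of the gold coin.
If it is in box 1 (prior 1/16): the host has 2 equally likely choices, so probability 1/2; weight (1/16)·(1/2) = 1/32.
If it is in box 2 (prior 3/8): the host has 3 equally likely choices, so probability 1/3; weight (3/8)·(1/3) = 1/8.
If it is in box 3 (prior 3/8): the host has 2 equally likely choices, so probability 1/2; weight (3/8)·(1/2) = 3/16.
If it is in box 4 (prior 3/16): the host opened box 4, so this case is ruled out; weight (3/16)·0 = 0.
The weights sum to 11/32.
So P(the gold coin in box 1 | the host opened box 4) = (1/32) / (11/32) = 1/11.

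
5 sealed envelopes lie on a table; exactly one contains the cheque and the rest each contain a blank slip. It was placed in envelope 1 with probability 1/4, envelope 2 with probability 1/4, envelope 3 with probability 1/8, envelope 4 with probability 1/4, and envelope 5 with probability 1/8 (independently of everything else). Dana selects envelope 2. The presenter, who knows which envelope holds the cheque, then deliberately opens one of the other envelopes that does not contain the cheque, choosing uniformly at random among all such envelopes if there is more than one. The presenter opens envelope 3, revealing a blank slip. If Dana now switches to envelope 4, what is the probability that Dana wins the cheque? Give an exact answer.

4/13

Condition on the true location of the cheque.
If it is in either of envelopes 1 and 4 (prior 1/4 each): the presenter has 3 equally likely choices, so probability 1/3; weight (1/4)·(1/3) = 1/12 each.
If it is in envelope 2 (prior 1/4): the presenter has 4 equally likely choices, so probability 1/4; weight (1/4)·(1/4) = 1/16.
If it is in envelope 3 (prior 1/8): the presenter opened envelope 3, so this case is ruled out; weight (1/8)·0 = 0.
If it is in envelope 5 (prior 1/8): the presenter has 3 equally likely choices, so probability 1/3; weight (1/8)·(1/3) = 1/24.
The weights sum to 13/48.
So P(the cheque in envelope 4 | the presenter opened envelope 3) = (1/12) / (13/48) = 4/13.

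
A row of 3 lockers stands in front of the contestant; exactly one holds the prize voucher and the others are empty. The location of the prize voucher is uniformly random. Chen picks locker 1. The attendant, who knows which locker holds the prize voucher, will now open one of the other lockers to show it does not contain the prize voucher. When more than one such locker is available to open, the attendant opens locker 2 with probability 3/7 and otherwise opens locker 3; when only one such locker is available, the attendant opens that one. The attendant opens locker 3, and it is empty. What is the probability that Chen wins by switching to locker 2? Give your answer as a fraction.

7/11

Consider each possible location of the prize voucher in turn.
If it is in locker 1 (prior 1/3): locker 2 is available but not opened, probability 4/7; weight (1/3)·(4/7) = 4/21.
If it is in locker 2 (prior 1/3): only locker 3 is available, probability 1; weight (1/3)·1 = 1/3.
If it is in locker 3 (prior 1/3): the attendant opened locker 3, so this case is ruled out; weight (1/3)·0 = 0.
The weights sum to 11/21.
So P(the prize voucher in locker 2 | the attendant opened locker 3) = (1/3) / (11/21) = 7/11.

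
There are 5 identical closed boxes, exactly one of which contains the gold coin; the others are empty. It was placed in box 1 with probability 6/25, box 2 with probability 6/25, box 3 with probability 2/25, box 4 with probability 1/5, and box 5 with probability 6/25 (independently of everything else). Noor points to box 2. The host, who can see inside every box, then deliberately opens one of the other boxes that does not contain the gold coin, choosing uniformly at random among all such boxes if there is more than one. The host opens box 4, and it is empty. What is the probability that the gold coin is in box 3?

4/37

Consider each possible location of the gold coin in turn.
If it is in either of boxes 1 and 5 (prior 6/25 each): the host has 3 equally likely choices, so probability 1/3; weight (6/25)·(1/3) = 2/25 each.
If it is in box 2 (prior 6/25): the host has 4 equally likely choices, so probability 1/4; weight (6/25)·(1/4) = 3/50.
If it is in box 3 (prior 2/25): the host has 3 equally likely choices, so probability 1/3; weight (2/25)·(1/3) = 2/75.
If it is in box 4 (prior 1/5): the host opened box 4, so this case is ruled out; weight (1/5)·0 = 0.
The weights sum to 37/150.
So P(the gold coin in box 3 | the host opened box 4) = (2/75) / (37/150) = 4/37.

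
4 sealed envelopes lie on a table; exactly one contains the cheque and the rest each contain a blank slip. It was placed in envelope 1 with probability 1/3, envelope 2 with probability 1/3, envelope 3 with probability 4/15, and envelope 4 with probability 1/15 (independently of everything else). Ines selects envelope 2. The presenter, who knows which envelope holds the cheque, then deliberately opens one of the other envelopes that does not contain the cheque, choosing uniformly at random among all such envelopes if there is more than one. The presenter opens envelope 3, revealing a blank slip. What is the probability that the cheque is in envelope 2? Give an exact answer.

Condition on the true location of the cheque.
If it is in envelope 1 (prior 1/3): the presenter has 2 equally likely choices, so probability 1/2; weight (1/3)·(1/2) = 1/6.
If it is in envelope 2 (prior 1/3): the presenter has 3 equally likely choices, so probability 1/3; weight (1/3)·(1/3) = 1/9.
If it is in envelope 3 (prior 4/15): the presenter opened envelope 3, so this case is ruled out; weight (4/15)·0 = 0.
If it is in envelope 4 (prior 1/15): the presenter has 2 equally likely choices, so probability 1/2; weight (1/15)·(1/2) = 1/30.
The weights sum to 14/45.
So P(the cheque in envelope 2 | the presenter opened envelope 3) = (1/9) / (14/45) = 5/14.

5/14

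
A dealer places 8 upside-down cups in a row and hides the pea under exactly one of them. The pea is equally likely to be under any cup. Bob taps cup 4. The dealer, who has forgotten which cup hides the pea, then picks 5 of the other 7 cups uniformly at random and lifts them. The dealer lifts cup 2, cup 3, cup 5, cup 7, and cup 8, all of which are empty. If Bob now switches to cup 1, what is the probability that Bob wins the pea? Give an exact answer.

Because the dealer chose which cups to lift without knowing where the pea is, the choice is independent of the prize location. Learning that none of the 5 opened cups holds the pea simply rules out those 5 locations and leaves the remaining 3 cups still equally likely by symmetry.
So P(the pea under cup 1) = 1/3.

1/3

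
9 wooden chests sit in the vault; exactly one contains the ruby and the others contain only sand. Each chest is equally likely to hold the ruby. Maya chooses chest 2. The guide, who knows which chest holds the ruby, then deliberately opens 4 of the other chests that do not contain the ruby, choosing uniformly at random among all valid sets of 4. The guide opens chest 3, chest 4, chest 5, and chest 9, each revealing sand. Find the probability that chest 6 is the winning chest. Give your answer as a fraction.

2/9

Apply Bayes' rule, conditioning on where the ruby actually is.
If it is in any of chests 1, 6, 7, and 8 (prior 1/9 each): the guide has 35 equally likely choices, so probability 1/35; weight (1/9)·(1/35) = 1/315 each.
If it is in chest 2 (prior 1/9): the guide has 70 equally likely choices, so probability 1/70; weight (1/9)·(1/70) = 1/630.
If it is in any of chests 3, 4, 5, and 9 (prior 1/9 each): that chest was opened and seen not to hold the prize — ruled out; weight (1/9)·0 = 0 each.
The weights sum to 1/70.
So P(the ruby in chest 6 | the guide opened chest 3, chest 4, chest 5, and chest 9) = (1/315) / (1/70) = 2/9.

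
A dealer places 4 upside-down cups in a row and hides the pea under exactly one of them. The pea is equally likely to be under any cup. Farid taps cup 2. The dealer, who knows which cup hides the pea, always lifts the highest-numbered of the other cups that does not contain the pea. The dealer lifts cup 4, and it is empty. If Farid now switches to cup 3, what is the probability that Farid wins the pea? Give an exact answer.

Consider each possible location of the pea in turn.
If it is under any of cups 1, 2, and 3 (prior 1/4 each): cup 4 is the highest-numbered option available, probability 1; weight (1/4)·1 = 1/4 each.
If it is under cup 4 (prior 1/4): the dealer opened cup 4, so this case is ruled out; weight (1/4)·0 = 0.
The weights sum to 3/4.
So P(the pea under cup 3 | the dealer opened cup 4) = (1/4) / (3/4) = 1/3.

1/3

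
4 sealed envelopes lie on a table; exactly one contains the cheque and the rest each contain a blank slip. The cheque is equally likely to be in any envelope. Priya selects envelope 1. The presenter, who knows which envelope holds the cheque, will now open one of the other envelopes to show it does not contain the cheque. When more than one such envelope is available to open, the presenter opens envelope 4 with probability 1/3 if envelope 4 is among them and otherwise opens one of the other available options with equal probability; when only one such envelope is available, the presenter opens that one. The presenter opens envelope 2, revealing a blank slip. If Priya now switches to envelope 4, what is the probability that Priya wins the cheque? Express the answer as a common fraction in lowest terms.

1/3

Consider each possible location of the cheque in turn.
If it is in envelope 1 (prior 1/4): envelope 4 is available but not opened; envelope 2 gets probability (1 − 1/3)/2 = 1/3; weight (1/4)·(1/3) = 1/12.
If it is in envelope 2 (prior 1/4): the presenter opened envelope 2, so this case is ruled out; weight (1/4)·0 = 0.
If it is in envelope 3 (prior 1/4): envelope 4 is available but not opened, probability 2/3; weight (1/4)·(2/3) = 1/6.
If it is in envelope 4 (prior 1/4): envelope 4 holds the prize so is unavailable; the presenter chooses uniformly among the 2 others, probability 1/2; weight (1/4)·(1/2) = 1/8.
The weights sum to 3/8.
So P(the cheque in envelope 4 | the presenter opened envelope 2) = (1/8) / (3/8) = 1/3.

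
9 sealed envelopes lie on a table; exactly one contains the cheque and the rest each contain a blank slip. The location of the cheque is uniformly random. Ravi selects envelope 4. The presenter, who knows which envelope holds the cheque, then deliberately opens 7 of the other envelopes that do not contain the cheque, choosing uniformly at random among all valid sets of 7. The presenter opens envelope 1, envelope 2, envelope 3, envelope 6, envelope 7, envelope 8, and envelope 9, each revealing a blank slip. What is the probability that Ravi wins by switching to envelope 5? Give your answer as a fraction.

8/9

Consider each possible location of the cheque in turn.
If it is in any of envelopes 1, 2, 3, 6, 7, 8, and 9 (prior 1/9 each): that envelope was opened and seen not to hold the prize — ruled out; weight (1/9)·0 = 0 each.
If it is in envelope 4 (prior 1/9): the presenter has 8 equally likely choices, so probability 1/8; weight (1/9)·(1/8) = 1/72.
If it is in envelope 5 (prior 1/9): the presenter has no choice, probability 1; weight (1/9)·1 = 1/9.
The weights sum to 1/8.
So P(the cheque in envelope 5 | the presenter opened envelope 1, envelope 2, envelope 3, envelope 6, envelope 7, envelope 8, and envelope 9) = (1/9) / (1/8) = 8/9.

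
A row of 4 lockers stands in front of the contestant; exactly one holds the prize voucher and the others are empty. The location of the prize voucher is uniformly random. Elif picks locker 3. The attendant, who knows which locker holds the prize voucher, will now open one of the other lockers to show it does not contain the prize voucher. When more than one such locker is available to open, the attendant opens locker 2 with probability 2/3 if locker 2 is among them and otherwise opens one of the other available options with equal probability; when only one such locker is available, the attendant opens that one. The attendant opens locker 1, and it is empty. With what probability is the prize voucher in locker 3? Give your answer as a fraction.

Condition on the true location of the prize voucher.
If it is in locker 1 (prior 1/4): the attendant opened locker 1, so this case is ruled out; weight (1/4)·0 = 0.
If it is in locker 2 (prior 1/4): locker 2 holds the prize so is unavailable; the attendant chooses uniformly among the 2 others, probability 1/2; weight (1/4)·(1/2) = 1/8.
If it is in locker 3 (prior 1/4): locker 2 is available but not opened; locker 1 gets probability (1 − 2/3)/2 = 1/6; weight (1/4)·(1/6) = 1/24.
If it is in locker 4 (prior 1/4): locker 2 is available but not opened, probability 1/3; weight (1/4)·(1/3) = 1/12.
The weights sum to 1/4.
So P(the prize voucher in locker 3 | the attendant opened locker 1) = (1/24) / (1/4) = 1/6.

1/6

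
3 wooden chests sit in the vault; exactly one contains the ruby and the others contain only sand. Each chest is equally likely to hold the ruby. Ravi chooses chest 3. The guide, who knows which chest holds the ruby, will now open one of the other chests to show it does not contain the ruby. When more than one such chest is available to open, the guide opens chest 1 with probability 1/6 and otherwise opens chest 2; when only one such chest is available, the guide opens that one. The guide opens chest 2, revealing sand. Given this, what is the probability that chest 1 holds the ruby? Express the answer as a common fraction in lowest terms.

Consider each possible location of the ruby in turn.
If it is in chest 1 (prior 1/3): only chest 2 is available, probability 1; weight (1/3)·1 = 1/3.
If it is in chest 2 (prior 1/3): the guide opened chest 2, so this case is ruled out; weight (1/3)·0 = 0.
If it is in chest 3 (prior 1/3): chest 1 is available but not opened, probability 5/6; weight (1/3)·(5/6) = 5/18.
The weights sum to 11/18.
So P(the ruby in chest 1 | the guide opened chest 2) = (1/3) / (11/18) = 6/11.

6/11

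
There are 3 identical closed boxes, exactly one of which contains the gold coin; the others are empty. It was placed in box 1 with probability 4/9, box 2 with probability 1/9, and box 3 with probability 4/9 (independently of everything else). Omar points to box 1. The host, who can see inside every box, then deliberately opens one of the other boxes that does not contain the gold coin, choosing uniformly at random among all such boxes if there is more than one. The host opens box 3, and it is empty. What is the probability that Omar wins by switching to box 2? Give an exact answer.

Apply Bayes' rule, conditioning on where the gold coin actually is.
If it is in box 1 (prior 4/9): the host has 2 equally likely choices, so probability 1/2; weight (4/9)·(1/2) = 2/9.
If it is in box 2 (prior 1/9): the host has no choice, probability 1; weight (1/9)·1 = 1/9.
If it is in box 3 (prior 4/9): the host opened box 3, so this case is ruled out; weight (4/9)·0 = 0.
The weights sum to 1/3.
So P(the gold coin in box 2 | the host opened box 3) = (1/9) / (1/3) = 1/3.

1/3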